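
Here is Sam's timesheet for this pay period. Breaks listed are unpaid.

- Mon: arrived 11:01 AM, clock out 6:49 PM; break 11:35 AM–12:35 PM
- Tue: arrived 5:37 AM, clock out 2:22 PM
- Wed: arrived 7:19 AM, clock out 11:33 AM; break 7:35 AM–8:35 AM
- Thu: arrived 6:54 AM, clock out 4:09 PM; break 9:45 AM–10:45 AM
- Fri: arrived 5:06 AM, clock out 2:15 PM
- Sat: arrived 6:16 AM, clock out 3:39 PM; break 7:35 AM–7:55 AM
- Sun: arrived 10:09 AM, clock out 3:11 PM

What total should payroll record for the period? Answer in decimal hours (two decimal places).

Mon: 11:01 AM–6:49 PM = 7 h 48 min; less 60 min break → 6 h 48 min
Tue: 5:37 AM–2:22 PM = 8 h 45 min
Wed: 7:19 AM–11:33 AM = 4 h 14 min; less 60 min break → 3 h 14 min
Thu: 6:54 AM–4:09 PM = 9 h 15 min; less 60 min break → 8 h 15 min
Fri: 5:06 AM–2:15 PM = 9 h 9 min
Sat: 6:16 AM–3:39 PM = 9 h 23 min; less 20 min break → 9 h 3 min
Sun: 10:09 AM–3:11 PM = 5 h 2 min
Total: 6 h 48 min + 8 h 45 min + 3 h 14 min + 8 h 15 min + 9 h 9 min + 9 h 3 min + 5 h 2 min = 50 h 16 min.

50.27 hours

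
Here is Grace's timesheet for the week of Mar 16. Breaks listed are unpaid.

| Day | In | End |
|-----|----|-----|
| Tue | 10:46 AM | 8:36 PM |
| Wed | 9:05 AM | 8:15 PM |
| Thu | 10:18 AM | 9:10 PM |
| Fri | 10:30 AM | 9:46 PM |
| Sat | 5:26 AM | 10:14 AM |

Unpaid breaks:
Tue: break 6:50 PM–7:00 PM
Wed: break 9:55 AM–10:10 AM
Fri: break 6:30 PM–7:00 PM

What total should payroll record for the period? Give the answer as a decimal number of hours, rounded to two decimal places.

Tue: 10:46 AM–8:36 PM = 9 h 50 min; less 10 min break → 9 h 40 min
Wed: 9:05 AM–8:15 PM = 11 h 10 min; less 15 min break → 10 h 55 min
Thu: 10:18 AM–9:10 PM = 10 h 52 min
Fri: 10:30 AM–9:46 PM = 11 h 16 min; less 30 min break → 10 h 46 min
Sat: 5:26 AM–10:14 AM = 4 h 48 min
Total: 9 h 40 min + 10 h 55 min + 10 h 52 min + 10 h 46 min + 4 h 48 min = 47 h 1 min.

47.02 hours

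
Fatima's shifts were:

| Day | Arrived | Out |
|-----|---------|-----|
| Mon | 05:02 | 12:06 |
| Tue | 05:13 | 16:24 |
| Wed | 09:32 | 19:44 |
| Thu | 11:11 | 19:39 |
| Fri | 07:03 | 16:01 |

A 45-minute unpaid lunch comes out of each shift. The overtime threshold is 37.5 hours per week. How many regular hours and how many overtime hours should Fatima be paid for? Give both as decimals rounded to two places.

Mon: 05:02–12:06 = 7 h 4 min; less 45 min break → 6 h 19 min
Tue: 05:13–16:24 = 11 h 11 min; less 45 min break → 10 h 26 min
Wed: 09:32–19:44 = 10 h 12 min; less 45 min break → 9 h 27 min
Thu: 11:11–19:39 = 8 h 28 min; less 45 min break → 7 h 43 min
Fri: 07:03–16:01 = 8 h 58 min; less 45 min break → 8 h 13 min
Total worked: 42 h 8 min = 42.13 h.
Threshold 37.5 h → overtime 4 h 38 min, regular 37 h 30 min.

Regular 37.50 hours, overtime 4.63 hours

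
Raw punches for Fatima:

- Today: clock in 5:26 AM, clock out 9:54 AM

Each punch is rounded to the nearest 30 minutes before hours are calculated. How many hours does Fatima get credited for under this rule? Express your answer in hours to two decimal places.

4.50 hours

Today: in 5:26 AM→5:30 AM, out 9:54 AM→10:00 AM; 4 h 30 min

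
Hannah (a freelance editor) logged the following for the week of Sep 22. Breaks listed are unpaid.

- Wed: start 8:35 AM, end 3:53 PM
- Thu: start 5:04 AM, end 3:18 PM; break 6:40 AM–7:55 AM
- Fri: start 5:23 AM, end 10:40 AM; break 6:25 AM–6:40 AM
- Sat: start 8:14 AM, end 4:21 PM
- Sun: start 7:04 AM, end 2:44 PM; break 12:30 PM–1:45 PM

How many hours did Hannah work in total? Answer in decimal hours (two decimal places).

35.85 hours

Wed: 8:35 AM–3:53 PM = 7 h 18 min
Thu: 5:04 AM–3:18 PM = 10 h 14 min; less 75 min break → 8 h 59 min
Fri: 5:23 AM–10:40 AM = 5 h 17 min; less 15 min break → 5 h 2 min
Sat: 8:14 AM–4:21 PM = 8 h 7 min
Sun: 7:04 AM–2:44 PM = 7 h 40 min; less 75 min break → 6 h 25 min
Total: 7 h 18 min + 8 h 59 min + 5 h 2 min + 8 h 7 min + 6 h 25 min = 35 h 51 min.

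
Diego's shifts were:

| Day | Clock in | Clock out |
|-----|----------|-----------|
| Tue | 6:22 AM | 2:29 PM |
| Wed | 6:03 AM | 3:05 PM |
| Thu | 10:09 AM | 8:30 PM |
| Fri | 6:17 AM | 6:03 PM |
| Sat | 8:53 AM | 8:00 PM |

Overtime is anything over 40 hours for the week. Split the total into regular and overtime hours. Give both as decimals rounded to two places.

Regular 40.00 hours, overtime 10.38 hours

Tue: 6:22 AM–2:29 PM = 8 h 7 min
Wed: 6:03 AM–3:05 PM = 9 h 2 min
Thu: 10:09 AM–8:30 PM = 10 h 21 min
Fri: 6:17 AM–6:03 PM = 11 h 46 min
Sat: 8:53 AM–8:00 PM = 11 h 7 min
Total worked: 50 h 23 min = 50.38 h.
Threshold 40 h → overtime 10 h 23 min, regular 40 h 0 min.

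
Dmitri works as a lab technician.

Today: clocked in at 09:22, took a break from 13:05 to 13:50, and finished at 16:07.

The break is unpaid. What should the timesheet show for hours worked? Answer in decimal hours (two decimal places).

6.00 hours

Today: 09:22–16:07 = 6 h 45 min; less 45 min break → 6 h 0 min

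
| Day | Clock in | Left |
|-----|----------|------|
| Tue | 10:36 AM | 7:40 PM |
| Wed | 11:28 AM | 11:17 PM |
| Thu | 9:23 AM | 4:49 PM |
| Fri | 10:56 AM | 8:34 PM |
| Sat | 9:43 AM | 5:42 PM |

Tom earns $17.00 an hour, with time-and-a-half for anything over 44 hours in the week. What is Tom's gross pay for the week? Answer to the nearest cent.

$797.30

Tue: 10:36 AM–7:40 PM = 9 h 4 min
Wed: 11:28 AM–11:17 PM = 11 h 49 min
Thu: 9:23 AM–4:49 PM = 7 h 26 min
Fri: 10:56 AM–8:34 PM = 9 h 38 min
Sat: 9:43 AM–5:42 PM = 7 h 59 min
Total worked: 45 h 56 min = 2756 min.
Regular 44 h 0 min = 2640 min at $17.00/h; overtime 1 h 56 min = 116 min at $25.50/h.
Pay = (2640 × $17.00 + 116 × $25.50) ÷ 60 = $797.30.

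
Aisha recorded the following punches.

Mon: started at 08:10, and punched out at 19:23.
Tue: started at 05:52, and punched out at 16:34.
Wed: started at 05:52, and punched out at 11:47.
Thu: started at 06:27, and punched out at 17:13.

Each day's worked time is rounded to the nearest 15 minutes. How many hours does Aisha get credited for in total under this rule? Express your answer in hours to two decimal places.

Mon: 08:10–19:23 = 11 h 13 min → rounds to 11 h 15 min
Tue: 05:52–16:34 = 10 h 42 min → rounds to 10 h 45 min
Wed: 05:52–11:47 = 5 h 55 min → rounds to 6 h 0 min
Thu: 06:27–17:13 = 10 h 46 min → rounds to 10 h 45 min
Total credited: 38 h 45 min.

38.75 hours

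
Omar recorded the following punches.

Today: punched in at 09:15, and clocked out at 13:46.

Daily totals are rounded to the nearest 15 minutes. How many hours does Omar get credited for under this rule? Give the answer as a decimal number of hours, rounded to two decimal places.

4.50 hours

Today: 09:15–13:46 = 4 h 31 min → rounds to 4 h 30 min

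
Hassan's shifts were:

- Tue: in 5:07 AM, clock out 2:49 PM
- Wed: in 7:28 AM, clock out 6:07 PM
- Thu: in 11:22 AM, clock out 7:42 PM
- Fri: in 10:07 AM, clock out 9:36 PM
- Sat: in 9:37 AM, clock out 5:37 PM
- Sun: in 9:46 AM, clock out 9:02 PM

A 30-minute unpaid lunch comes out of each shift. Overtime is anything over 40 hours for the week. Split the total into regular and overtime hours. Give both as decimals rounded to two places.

Regular 40.00 hours, overtime 16.43 hours

Tue: 5:07 AM–2:49 PM = 9 h 42 min; less 30 min break → 9 h 12 min
Wed: 7:28 AM–6:07 PM = 10 h 39 min; less 30 min break → 10 h 9 min
Thu: 11:22 AM–7:42 PM = 8 h 20 min; less 30 min break → 7 h 50 min
Fri: 10:07 AM–9:36 PM = 11 h 29 min; less 30 min break → 10 h 59 min
Sat: 9:37 AM–5:37 PM = 8 h 0 min; less 30 min break → 7 h 30 min
Sun: 9:46 AM–9:02 PM = 11 h 16 min; less 30 min break → 10 h 46 min
Total worked: 56 h 26 min = 56.43 h.
Threshold 40 h → overtime 16 h 26 min, regular 40 h 0 min.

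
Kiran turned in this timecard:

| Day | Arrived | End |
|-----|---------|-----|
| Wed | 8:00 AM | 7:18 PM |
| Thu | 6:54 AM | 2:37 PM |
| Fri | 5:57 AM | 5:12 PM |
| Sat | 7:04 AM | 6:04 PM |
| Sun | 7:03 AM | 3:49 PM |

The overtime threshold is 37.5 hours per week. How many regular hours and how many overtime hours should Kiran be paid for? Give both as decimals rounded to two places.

Regular 37.50 hours, overtime 12.53 hours

Wed: 8:00 AM–7:18 PM = 11 h 18 min
Thu: 6:54 AM–2:37 PM = 7 h 43 min
Fri: 5:57 AM–5:12 PM = 11 h 15 min
Sat: 7:04 AM–6:04 PM = 11 h 0 min
Sun: 7:03 AM–3:49 PM = 8 h 46 min
Total worked: 50 h 2 min = 50.03 h.
Threshold 37.5 h → overtime 12 h 32 min, regular 37 h 30 min.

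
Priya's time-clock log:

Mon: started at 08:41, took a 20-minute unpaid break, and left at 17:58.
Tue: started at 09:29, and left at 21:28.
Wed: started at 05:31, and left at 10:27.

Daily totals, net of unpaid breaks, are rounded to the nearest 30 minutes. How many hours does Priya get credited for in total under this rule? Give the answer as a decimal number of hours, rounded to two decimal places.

26.00 hours

Mon: 08:41–17:58 = 9 h 17 min − 20 min = 8 h 57 min → rounds to 9 h 0 min
Tue: 09:29–21:28 = 11 h 59 min → rounds to 12 h 0 min
Wed: 05:31–10:27 = 4 h 56 min → rounds to 5 h 0 min
Total credited: 26 h 0 min.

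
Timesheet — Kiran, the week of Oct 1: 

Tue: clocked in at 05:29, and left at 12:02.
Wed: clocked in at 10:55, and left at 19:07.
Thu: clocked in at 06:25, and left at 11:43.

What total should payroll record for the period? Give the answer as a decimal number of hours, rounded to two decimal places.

20.05 hours

Tue: 05:29–12:02 = 6 h 33 min
Wed: 10:55–19:07 = 8 h 12 min
Thu: 06:25–11:43 = 5 h 18 min
Total: 6 h 33 min + 8 h 12 min + 5 h 18 min = 20 h 3 min.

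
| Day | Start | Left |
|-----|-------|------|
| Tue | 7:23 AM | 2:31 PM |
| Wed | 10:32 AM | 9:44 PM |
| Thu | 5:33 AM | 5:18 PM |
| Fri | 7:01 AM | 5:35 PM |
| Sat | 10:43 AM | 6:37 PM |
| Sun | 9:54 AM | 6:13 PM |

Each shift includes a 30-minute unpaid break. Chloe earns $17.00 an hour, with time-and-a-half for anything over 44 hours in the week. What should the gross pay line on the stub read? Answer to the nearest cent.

$999.60

Tue: 7:23 AM–2:31 PM = 7 h 8 min; less 30 min break → 6 h 38 min
Wed: 10:32 AM–9:44 PM = 11 h 12 min; less 30 min break → 10 h 42 min
Thu: 5:33 AM–5:18 PM = 11 h 45 min; less 30 min break → 11 h 15 min
Fri: 7:01 AM–5:35 PM = 10 h 34 min; less 30 min break → 10 h 4 min
Sat: 10:43 AM–6:37 PM = 7 h 54 min; less 30 min break → 7 h 24 min
Sun: 9:54 AM–6:13 PM = 8 h 19 min; less 30 min break → 7 h 49 min
Total worked: 53 h 52 min = 3232 min.
Regular 44 h 0 min = 2640 min at $17.00/h; overtime 9 h 52 min = 592 min at $25.50/h.
Pay = (2640 × $17.00 + 592 × $25.50) ÷ 60 = $999.60.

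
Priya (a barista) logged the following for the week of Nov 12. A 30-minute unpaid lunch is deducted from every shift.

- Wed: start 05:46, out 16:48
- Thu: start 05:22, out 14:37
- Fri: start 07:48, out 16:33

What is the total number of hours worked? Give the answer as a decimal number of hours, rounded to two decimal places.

Wed: 05:46–16:48 = 11 h 2 min; less 30 min break → 10 h 32 min
Thu: 05:22–14:37 = 9 h 15 min; less 30 min break → 8 h 45 min
Fri: 07:48–16:33 = 8 h 45 min; less 30 min break → 8 h 15 min
Total: 10 h 32 min + 8 h 45 min + 8 h 15 min = 27 h 32 min.

27.53 hours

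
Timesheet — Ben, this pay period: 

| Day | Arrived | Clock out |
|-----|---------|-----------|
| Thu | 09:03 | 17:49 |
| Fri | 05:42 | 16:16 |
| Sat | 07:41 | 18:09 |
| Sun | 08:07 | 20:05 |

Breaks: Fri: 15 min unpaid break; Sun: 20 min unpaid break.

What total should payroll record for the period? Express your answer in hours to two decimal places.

41.18 hours

Thu: 09:03–17:49 = 8 h 46 min
Fri: 05:42–16:16 = 10 h 34 min; less 15 min break → 10 h 19 min
Sat: 07:41–18:09 = 10 h 28 min
Sun: 08:07–20:05 = 11 h 58 min; less 20 min break → 11 h 38 min
Total: 8 h 46 min + 10 h 19 min + 10 h 28 min + 11 h 38 min = 41 h 11 min.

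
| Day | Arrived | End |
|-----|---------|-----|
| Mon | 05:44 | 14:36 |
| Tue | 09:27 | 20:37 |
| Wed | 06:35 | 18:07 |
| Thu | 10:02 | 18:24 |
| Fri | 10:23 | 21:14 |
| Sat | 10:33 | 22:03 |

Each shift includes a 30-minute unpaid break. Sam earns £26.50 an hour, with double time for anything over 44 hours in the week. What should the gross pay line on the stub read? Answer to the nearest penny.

£1976.02

Mon: 05:44–14:36 = 8 h 52 min; less 30 min break → 8 h 22 min
Tue: 09:27–20:37 = 11 h 10 min; less 30 min break → 10 h 40 min
Wed: 06:35–18:07 = 11 h 32 min; less 30 min break → 11 h 2 min
Thu: 10:02–18:24 = 8 h 22 min; less 30 min break → 7 h 52 min
Fri: 10:23–21:14 = 10 h 51 min; less 30 min break → 10 h 21 min
Sat: 10:33–22:03 = 11 h 30 min; less 30 min break → 11 h 0 min
Total worked: 59 h 17 min = 3557 min.
Regular 44 h 0 min = 2640 min at £26.50/h; overtime 15 h 17 min = 917 min at £53.00/h.
Pay = (2640 × £26.50 + 917 × £53.00) ÷ 60 = £1976.02.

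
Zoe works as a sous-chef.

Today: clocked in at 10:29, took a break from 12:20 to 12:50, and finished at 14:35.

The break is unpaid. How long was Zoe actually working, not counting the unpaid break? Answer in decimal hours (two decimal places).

3.60 hours

Today: 10:29–14:35 = 4 h 6 min; less 30 min break → 3 h 36 min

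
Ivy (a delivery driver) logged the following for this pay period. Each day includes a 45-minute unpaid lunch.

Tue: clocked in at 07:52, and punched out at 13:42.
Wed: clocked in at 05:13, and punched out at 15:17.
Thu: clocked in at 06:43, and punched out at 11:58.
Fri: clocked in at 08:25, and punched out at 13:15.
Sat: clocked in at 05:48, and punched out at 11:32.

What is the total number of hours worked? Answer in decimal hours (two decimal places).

Tue: 07:52–13:42 = 5 h 50 min; less 45 min break → 5 h 5 min
Wed: 05:13–15:17 = 10 h 4 min; less 45 min break → 9 h 19 min
Thu: 06:43–11:58 = 5 h 15 min; less 45 min break → 4 h 30 min
Fri: 08:25–13:15 = 4 h 50 min; less 45 min break → 4 h 5 min
Sat: 05:48–11:32 = 5 h 44 min; less 45 min break → 4 h 59 min
Total: 5 h 5 min + 9 h 19 min + 4 h 30 min + 4 h 5 min + 4 h 59 min = 27 h 58 min.

27.97 hours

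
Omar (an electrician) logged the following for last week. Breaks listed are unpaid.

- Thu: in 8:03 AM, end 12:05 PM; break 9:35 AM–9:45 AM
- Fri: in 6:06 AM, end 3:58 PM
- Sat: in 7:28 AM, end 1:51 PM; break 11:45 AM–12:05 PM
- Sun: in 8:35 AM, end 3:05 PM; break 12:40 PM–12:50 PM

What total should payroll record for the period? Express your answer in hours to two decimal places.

Thu: 8:03 AM–12:05 PM = 4 h 2 min; less 10 min break → 3 h 52 min
Fri: 6:06 AM–3:58 PM = 9 h 52 min
Sat: 7:28 AM–1:51 PM = 6 h 23 min; less 20 min break → 6 h 3 min
Sun: 8:35 AM–3:05 PM = 6 h 30 min; less 10 min break → 6 h 20 min
Total: 3 h 52 min + 9 h 52 min + 6 h 3 min + 6 h 20 min = 26 h 7 min.

26.12 hours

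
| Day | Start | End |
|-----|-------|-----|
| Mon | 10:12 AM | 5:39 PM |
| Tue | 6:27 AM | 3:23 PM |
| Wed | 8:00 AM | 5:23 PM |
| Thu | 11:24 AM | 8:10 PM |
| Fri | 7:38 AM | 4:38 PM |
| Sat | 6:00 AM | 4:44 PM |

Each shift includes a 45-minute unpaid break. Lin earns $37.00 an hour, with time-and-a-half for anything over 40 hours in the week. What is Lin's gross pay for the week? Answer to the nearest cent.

$2022.05

Mon: 10:12 AM–5:39 PM = 7 h 27 min; less 45 min break → 6 h 42 min
Tue: 6:27 AM–3:23 PM = 8 h 56 min; less 45 min break → 8 h 11 min
Wed: 8:00 AM–5:23 PM = 9 h 23 min; less 45 min break → 8 h 38 min
Thu: 11:24 AM–8:10 PM = 8 h 46 min; less 45 min break → 8 h 1 min
Fri: 7:38 AM–4:38 PM = 9 h 0 min; less 45 min break → 8 h 15 min
Sat: 6:00 AM–4:44 PM = 10 h 44 min; less 45 min break → 9 h 59 min
Total worked: 49 h 46 min = 2986 min.
Regular 40 h 0 min = 2400 min at $37.00/h; overtime 9 h 46 min = 586 min at $55.50/h.
Pay = (2400 × $37.00 + 586 × $55.50) ÷ 60 = $2022.05.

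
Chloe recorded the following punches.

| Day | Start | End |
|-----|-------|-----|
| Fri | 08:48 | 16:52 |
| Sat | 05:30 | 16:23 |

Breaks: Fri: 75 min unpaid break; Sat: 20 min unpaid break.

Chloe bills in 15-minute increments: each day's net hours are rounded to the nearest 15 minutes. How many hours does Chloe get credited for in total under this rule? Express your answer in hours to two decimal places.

17.25 hours

Fri: 08:48–16:52 = 8 h 4 min − 75 min = 6 h 49 min → rounds to 6 h 45 min
Sat: 05:30–16:23 = 10 h 53 min − 20 min = 10 h 33 min → rounds to 10 h 30 min
Total credited: 17 h 15 min.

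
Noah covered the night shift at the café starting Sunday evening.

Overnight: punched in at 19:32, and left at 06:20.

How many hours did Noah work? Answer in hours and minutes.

Overnight: 19:32 → midnight = 4 h 28 min; midnight → 06:20 = 6 h 20 min; span 10 h 48 min

10 h 48 min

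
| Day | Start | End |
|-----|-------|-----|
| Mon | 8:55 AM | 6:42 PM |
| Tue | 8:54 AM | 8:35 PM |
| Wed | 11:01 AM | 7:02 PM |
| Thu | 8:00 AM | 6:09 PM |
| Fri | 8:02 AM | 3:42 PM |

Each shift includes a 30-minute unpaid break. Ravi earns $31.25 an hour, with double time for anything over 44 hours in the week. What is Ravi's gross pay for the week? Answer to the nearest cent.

Mon: 8:55 AM–6:42 PM = 9 h 47 min; less 30 min break → 9 h 17 min
Tue: 8:54 AM–8:35 PM = 11 h 41 min; less 30 min break → 11 h 11 min
Wed: 11:01 AM–7:02 PM = 8 h 1 min; less 30 min break → 7 h 31 min
Thu: 8:00 AM–6:09 PM = 10 h 9 min; less 30 min break → 9 h 39 min
Fri: 8:02 AM–3:42 PM = 7 h 40 min; less 30 min break → 7 h 10 min
Total worked: 44 h 48 min = 2688 min.
Regular 44 h 0 min = 2640 min at $31.25/h; overtime 0 h 48 min = 48 min at $62.50/h.
Pay = (2640 × $31.25 + 48 × $62.50) ÷ 60 = $1425.00.

$1425.00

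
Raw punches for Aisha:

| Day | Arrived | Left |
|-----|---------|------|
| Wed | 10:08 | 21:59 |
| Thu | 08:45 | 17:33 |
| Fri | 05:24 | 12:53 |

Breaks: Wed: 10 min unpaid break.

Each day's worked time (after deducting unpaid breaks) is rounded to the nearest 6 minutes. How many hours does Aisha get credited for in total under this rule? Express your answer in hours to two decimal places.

28.00 hours

Wed: 10:08–21:59 = 11 h 51 min − 10 min = 11 h 41 min → rounds to 11 h 42 min
Thu: 08:45–17:33 = 8 h 48 min → rounds to 8 h 48 min
Fri: 05:24–12:53 = 7 h 29 min → rounds to 7 h 30 min
Total credited: 28 h 0 min.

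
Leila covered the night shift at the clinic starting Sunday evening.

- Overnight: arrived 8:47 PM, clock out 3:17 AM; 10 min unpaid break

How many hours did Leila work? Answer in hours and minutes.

Overnight: 8:47 PM → midnight = 3 h 13 min; midnight → 3:17 AM = 3 h 17 min; span 6 h 30 min; less 10 min break → 6 h 20 min

6 h 20 min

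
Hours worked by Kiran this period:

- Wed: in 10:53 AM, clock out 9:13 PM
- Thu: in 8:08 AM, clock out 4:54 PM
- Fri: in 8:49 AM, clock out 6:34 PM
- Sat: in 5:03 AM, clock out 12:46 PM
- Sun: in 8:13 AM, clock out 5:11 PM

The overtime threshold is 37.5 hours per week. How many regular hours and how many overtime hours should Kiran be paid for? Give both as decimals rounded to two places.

Wed: 10:53 AM–9:13 PM = 10 h 20 min
Thu: 8:08 AM–4:54 PM = 8 h 46 min
Fri: 8:49 AM–6:34 PM = 9 h 45 min
Sat: 5:03 AM–12:46 PM = 7 h 43 min
Sun: 8:13 AM–5:11 PM = 8 h 58 min
Total worked: 45 h 32 min = 45.53 h.
Threshold 37.5 h → overtime 8 h 2 min, regular 37 h 30 min.

Regular 37.50 hours, overtime 8.03 hours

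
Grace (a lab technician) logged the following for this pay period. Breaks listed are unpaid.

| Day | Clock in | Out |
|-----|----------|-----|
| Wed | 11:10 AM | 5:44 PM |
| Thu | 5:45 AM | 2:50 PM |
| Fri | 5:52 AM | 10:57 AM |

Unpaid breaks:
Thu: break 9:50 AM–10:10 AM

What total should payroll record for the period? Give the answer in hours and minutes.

20 h 24 min

Wed: 11:10 AM–5:44 PM = 6 h 34 min
Thu: 5:45 AM–2:50 PM = 9 h 5 min; less 20 min break → 8 h 45 min
Fri: 5:52 AM–10:57 AM = 5 h 5 min
Total: 6 h 34 min + 8 h 45 min + 5 h 5 min = 20 h 24 min.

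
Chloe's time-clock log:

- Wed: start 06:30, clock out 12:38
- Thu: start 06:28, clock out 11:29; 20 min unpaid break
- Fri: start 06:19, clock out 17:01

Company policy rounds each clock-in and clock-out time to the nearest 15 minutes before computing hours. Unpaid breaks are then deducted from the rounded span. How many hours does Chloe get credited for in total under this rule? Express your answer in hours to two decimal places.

Wed: in 06:30→06:30, out 12:38→12:45; 6 h 15 min
Thu: in 06:28→06:30, out 11:29→11:30; 5 h 0 min − 20 min = 4 h 40 min
Fri: in 06:19→06:15, out 17:01→17:00; 10 h 45 min
Total credited: 21 h 40 min.

21.67 hours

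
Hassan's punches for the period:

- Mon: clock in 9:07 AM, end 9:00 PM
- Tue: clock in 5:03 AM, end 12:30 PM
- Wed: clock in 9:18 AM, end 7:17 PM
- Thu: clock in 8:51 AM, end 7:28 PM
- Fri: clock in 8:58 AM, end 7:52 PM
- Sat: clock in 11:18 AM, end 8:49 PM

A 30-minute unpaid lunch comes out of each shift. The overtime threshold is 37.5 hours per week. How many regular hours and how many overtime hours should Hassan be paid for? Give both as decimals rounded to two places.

Mon: 9:07 AM–9:00 PM = 11 h 53 min; less 30 min break → 11 h 23 min
Tue: 5:03 AM–12:30 PM = 7 h 27 min; less 30 min break → 6 h 57 min
Wed: 9:18 AM–7:17 PM = 9 h 59 min; less 30 min break → 9 h 29 min
Thu: 8:51 AM–7:28 PM = 10 h 37 min; less 30 min break → 10 h 7 min
Fri: 8:58 AM–7:52 PM = 10 h 54 min; less 30 min break → 10 h 24 min
Sat: 11:18 AM–8:49 PM = 9 h 31 min; less 30 min break → 9 h 1 min
Total worked: 57 h 21 min = 57.35 h.
Threshold 37.5 h → overtime 19 h 51 min, regular 37 h 30 min.

Regular 37.50 hours, overtime 19.85 hours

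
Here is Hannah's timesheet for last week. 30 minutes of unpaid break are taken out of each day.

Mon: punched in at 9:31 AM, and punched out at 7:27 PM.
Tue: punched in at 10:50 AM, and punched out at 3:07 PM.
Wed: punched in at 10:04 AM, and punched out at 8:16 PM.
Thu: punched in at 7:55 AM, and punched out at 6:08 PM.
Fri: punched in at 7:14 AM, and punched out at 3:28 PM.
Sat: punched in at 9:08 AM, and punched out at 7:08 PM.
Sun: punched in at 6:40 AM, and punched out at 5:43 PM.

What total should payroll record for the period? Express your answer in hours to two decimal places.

Mon: 9:31 AM–7:27 PM = 9 h 56 min; less 30 min break → 9 h 26 min
Tue: 10:50 AM–3:07 PM = 4 h 17 min; less 30 min break → 3 h 47 min
Wed: 10:04 AM–8:16 PM = 10 h 12 min; less 30 min break → 9 h 42 min
Thu: 7:55 AM–6:08 PM = 10 h 13 min; less 30 min break → 9 h 43 min
Fri: 7:14 AM–3:28 PM = 8 h 14 min; less 30 min break → 7 h 44 min
Sat: 9:08 AM–7:08 PM = 10 h 0 min; less 30 min break → 9 h 30 min
Sun: 6:40 AM–5:43 PM = 11 h 3 min; less 30 min break → 10 h 33 min
Total: 9 h 26 min + 3 h 47 min + 9 h 42 min + 9 h 43 min + 7 h 44 min + 9 h 30 min + 10 h 33 min = 60 h 25 min.

60.42 hours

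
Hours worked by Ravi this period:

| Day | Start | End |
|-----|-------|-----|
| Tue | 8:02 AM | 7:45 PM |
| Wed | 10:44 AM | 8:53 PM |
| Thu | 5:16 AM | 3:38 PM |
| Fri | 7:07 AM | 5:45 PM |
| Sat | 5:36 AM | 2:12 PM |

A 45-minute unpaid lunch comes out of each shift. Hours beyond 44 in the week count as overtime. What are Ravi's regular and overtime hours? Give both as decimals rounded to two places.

Regular 44.00 hours, overtime 3.72 hours

Tue: 8:02 AM–7:45 PM = 11 h 43 min; less 45 min break → 10 h 58 min
Wed: 10:44 AM–8:53 PM = 10 h 9 min; less 45 min break → 9 h 24 min
Thu: 5:16 AM–3:38 PM = 10 h 22 min; less 45 min break → 9 h 37 min
Fri: 7:07 AM–5:45 PM = 10 h 38 min; less 45 min break → 9 h 53 min
Sat: 5:36 AM–2:12 PM = 8 h 36 min; less 45 min break → 7 h 51 min
Total worked: 47 h 43 min = 47.72 h.
Threshold 44 h → overtime 3 h 43 min, regular 44 h 0 min.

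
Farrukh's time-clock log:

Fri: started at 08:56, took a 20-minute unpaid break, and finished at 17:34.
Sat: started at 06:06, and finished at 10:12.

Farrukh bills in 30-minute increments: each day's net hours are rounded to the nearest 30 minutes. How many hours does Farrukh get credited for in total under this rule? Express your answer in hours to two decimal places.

12.50 hours

Fri: 08:56–17:34 = 8 h 38 min − 20 min = 8 h 18 min → rounds to 8 h 30 min
Sat: 06:06–10:12 = 4 h 6 min → rounds to 4 h 0 min
Total credited: 12 h 30 min.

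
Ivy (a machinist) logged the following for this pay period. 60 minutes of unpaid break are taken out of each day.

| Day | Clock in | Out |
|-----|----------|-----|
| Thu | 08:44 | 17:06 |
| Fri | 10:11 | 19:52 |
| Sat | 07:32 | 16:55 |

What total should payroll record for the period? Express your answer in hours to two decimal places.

24.43 hours

Thu: 08:44–17:06 = 8 h 22 min; less 60 min break → 7 h 22 min
Fri: 10:11–19:52 = 9 h 41 min; less 60 min break → 8 h 41 min
Sat: 07:32–16:55 = 9 h 23 min; less 60 min break → 8 h 23 min
Total: 7 h 22 min + 8 h 41 min + 8 h 23 min = 24 h 26 min.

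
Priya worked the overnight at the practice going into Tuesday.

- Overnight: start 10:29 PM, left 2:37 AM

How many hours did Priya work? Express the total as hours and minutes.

Overnight: 10:29 PM → midnight = 1 h 31 min; midnight → 2:37 AM = 2 h 37 min; span 4 h 8 min

4 h 8 min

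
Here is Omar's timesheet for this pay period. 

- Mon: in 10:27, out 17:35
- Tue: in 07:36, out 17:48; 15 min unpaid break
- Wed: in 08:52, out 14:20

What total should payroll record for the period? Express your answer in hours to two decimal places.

Mon: 10:27–17:35 = 7 h 8 min
Tue: 07:36–17:48 = 10 h 12 min; less 15 min break → 9 h 57 min
Wed: 08:52–14:20 = 5 h 28 min
Total: 7 h 8 min + 9 h 57 min + 5 h 28 min = 22 h 33 min.

22.55 hours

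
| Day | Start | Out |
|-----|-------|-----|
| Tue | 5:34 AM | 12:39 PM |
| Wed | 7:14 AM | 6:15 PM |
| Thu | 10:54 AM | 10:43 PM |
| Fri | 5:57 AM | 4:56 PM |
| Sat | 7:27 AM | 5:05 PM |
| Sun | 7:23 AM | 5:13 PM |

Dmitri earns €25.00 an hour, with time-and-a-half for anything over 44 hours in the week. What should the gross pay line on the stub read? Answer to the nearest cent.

€1713.75

Tue: 5:34 AM–12:39 PM = 7 h 5 min
Wed: 7:14 AM–6:15 PM = 11 h 1 min
Thu: 10:54 AM–10:43 PM = 11 h 49 min
Fri: 5:57 AM–4:56 PM = 10 h 59 min
Sat: 7:27 AM–5:05 PM = 9 h 38 min
Sun: 7:23 AM–5:13 PM = 9 h 50 min
Total worked: 60 h 22 min = 3622 min.
Regular 44 h 0 min = 2640 min at €25.00/h; overtime 16 h 22 min = 982 min at €37.50/h.
Pay = (2640 × €25.00 + 982 × €37.50) ÷ 60 = €1713.75.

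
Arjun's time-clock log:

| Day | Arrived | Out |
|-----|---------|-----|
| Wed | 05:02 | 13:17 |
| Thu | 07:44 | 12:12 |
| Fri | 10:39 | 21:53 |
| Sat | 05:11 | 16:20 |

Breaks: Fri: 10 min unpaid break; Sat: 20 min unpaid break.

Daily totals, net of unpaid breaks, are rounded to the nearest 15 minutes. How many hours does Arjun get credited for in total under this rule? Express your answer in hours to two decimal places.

34.50 hours

Wed: 05:02–13:17 = 8 h 15 min → rounds to 8 h 15 min
Thu: 07:44–12:12 = 4 h 28 min → rounds to 4 h 30 min
Fri: 10:39–21:53 = 11 h 14 min − 10 min = 11 h 4 min → rounds to 11 h 0 min
Sat: 05:11–16:20 = 11 h 9 min − 20 min = 10 h 49 min → rounds to 10 h 45 min
Total credited: 34 h 30 min.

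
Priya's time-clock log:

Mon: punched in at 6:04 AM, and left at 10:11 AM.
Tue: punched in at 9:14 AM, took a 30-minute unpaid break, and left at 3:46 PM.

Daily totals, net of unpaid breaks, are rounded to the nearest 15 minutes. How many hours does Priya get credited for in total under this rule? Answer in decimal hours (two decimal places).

10.00 hours

Mon: 6:04 AM–10:11 AM = 4 h 7 min → rounds to 4 h 0 min
Tue: 9:14 AM–3:46 PM = 6 h 32 min − 30 min = 6 h 2 min → rounds to 6 h 0 min
Total credited: 10 h 0 min.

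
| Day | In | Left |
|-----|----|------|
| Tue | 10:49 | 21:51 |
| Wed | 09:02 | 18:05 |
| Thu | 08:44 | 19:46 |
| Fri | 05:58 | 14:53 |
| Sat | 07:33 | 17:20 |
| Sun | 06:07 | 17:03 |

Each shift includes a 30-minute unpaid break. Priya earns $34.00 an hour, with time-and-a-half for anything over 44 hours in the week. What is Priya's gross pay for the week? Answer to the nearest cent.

Tue: 10:49–21:51 = 11 h 2 min; less 30 min break → 10 h 32 min
Wed: 09:02–18:05 = 9 h 3 min; less 30 min break → 8 h 33 min
Thu: 08:44–19:46 = 11 h 2 min; less 30 min break → 10 h 32 min
Fri: 05:58–14:53 = 8 h 55 min; less 30 min break → 8 h 25 min
Sat: 07:33–17:20 = 9 h 47 min; less 30 min break → 9 h 17 min
Sun: 06:07–17:03 = 10 h 56 min; less 30 min break → 10 h 26 min
Total worked: 57 h 45 min = 3465 min.
Regular 44 h 0 min = 2640 min at $34.00/h; overtime 13 h 45 min = 825 min at $51.00/h.
Pay = (2640 × $34.00 + 825 × $51.00) ÷ 60 = $2197.25.

$2197.25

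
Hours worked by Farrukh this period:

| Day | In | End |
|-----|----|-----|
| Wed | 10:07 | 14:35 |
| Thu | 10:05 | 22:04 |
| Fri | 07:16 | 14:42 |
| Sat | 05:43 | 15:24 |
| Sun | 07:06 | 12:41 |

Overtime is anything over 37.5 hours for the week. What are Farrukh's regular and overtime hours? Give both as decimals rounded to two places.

Regular 37.50 hours, overtime 1.65 hours

Wed: 10:07–14:35 = 4 h 28 min
Thu: 10:05–22:04 = 11 h 59 min
Fri: 07:16–14:42 = 7 h 26 min
Sat: 05:43–15:24 = 9 h 41 min
Sun: 07:06–12:41 = 5 h 35 min
Total worked: 39 h 9 min = 39.15 h.
Threshold 37.5 h → overtime 1 h 39 min, regular 37 h 30 min.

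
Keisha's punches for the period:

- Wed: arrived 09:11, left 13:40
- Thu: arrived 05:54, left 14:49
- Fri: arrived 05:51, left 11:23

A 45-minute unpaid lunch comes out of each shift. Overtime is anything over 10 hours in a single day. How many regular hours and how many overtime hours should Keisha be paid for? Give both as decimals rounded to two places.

Regular 16.68 hours, overtime 0.00 hours

Wed: 09:11–13:40 = 4 h 29 min; less 45 min break → 3 h 44 min
Thu: 05:54–14:49 = 8 h 55 min; less 45 min break → 8 h 10 min
Fri: 05:51–11:23 = 5 h 32 min; less 45 min break → 4 h 47 min
Wed reg 3 h 44 min / OT 0 h 0 min; Thu reg 8 h 10 min / OT 0 h 0 min; Fri reg 4 h 47 min / OT 0 h 0 min.
Totals: regular 16 h 41 min, overtime 0 h 0 min.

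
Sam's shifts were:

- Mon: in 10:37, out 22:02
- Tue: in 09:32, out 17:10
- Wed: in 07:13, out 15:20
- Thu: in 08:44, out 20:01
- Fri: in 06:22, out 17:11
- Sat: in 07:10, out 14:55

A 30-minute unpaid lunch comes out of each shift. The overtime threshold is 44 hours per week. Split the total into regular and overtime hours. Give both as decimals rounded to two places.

Mon: 10:37–22:02 = 11 h 25 min; less 30 min break → 10 h 55 min
Tue: 09:32–17:10 = 7 h 38 min; less 30 min break → 7 h 8 min
Wed: 07:13–15:20 = 8 h 7 min; less 30 min break → 7 h 37 min
Thu: 08:44–20:01 = 11 h 17 min; less 30 min break → 10 h 47 min
Fri: 06:22–17:11 = 10 h 49 min; less 30 min break → 10 h 19 min
Sat: 07:10–14:55 = 7 h 45 min; less 30 min break → 7 h 15 min
Total worked: 54 h 1 min = 54.02 h.
Threshold 44 h → overtime 10 h 1 min, regular 44 h 0 min.

Regular 44.00 hours, overtime 10.02 hours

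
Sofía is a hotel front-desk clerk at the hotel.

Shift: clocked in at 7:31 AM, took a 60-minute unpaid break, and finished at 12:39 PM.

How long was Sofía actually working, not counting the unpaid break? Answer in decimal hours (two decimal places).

Shift: 7:31 AM–12:39 PM = 5 h 8 min; less 60 min break → 4 h 8 min

4.13 hours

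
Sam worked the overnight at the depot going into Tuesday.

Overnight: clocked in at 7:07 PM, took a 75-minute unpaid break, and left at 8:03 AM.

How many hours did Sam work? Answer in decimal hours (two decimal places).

11.68 hours

Overnight: 7:07 PM → midnight = 4 h 53 min; midnight → 8:03 AM = 8 h 3 min; span 12 h 56 min; less 75 min break → 11 h 41 min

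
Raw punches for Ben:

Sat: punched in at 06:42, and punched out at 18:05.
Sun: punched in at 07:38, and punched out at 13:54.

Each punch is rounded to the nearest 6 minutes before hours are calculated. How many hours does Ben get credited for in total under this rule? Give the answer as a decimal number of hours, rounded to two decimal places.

17.70 hours

Sat: in 06:42→06:42, out 18:05→18:06; 11 h 24 min
Sun: in 07:38→07:36, out 13:54→13:54; 6 h 18 min
Total credited: 17 h 42 min.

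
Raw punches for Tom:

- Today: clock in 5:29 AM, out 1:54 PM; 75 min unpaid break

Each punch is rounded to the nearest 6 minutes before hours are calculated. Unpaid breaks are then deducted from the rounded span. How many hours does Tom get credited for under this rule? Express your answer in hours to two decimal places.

7.15 hours

Today: in 5:29 AM→5:30 AM, out 1:54 PM→1:54 PM; 8 h 24 min − 75 min = 7 h 9 min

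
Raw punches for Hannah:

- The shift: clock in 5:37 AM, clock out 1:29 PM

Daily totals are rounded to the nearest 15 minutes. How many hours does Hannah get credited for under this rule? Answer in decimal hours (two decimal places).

The shift: 5:37 AM–1:29 PM = 7 h 52 min → rounds to 7 h 45 min

7.75 hours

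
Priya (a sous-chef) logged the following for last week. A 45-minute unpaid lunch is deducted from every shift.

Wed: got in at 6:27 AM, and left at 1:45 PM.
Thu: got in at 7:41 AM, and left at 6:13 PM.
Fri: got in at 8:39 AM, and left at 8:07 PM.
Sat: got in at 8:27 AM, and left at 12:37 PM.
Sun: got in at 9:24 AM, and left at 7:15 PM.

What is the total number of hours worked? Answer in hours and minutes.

Wed: 6:27 AM–1:45 PM = 7 h 18 min; less 45 min break → 6 h 33 min
Thu: 7:41 AM–6:13 PM = 10 h 32 min; less 45 min break → 9 h 47 min
Fri: 8:39 AM–8:07 PM = 11 h 28 min; less 45 min break → 10 h 43 min
Sat: 8:27 AM–12:37 PM = 4 h 10 min; less 45 min break → 3 h 25 min
Sun: 9:24 AM–7:15 PM = 9 h 51 min; less 45 min break → 9 h 6 min
Total: 6 h 33 min + 9 h 47 min + 10 h 43 min + 3 h 25 min + 9 h 6 min = 39 h 34 min.

39 h 34 min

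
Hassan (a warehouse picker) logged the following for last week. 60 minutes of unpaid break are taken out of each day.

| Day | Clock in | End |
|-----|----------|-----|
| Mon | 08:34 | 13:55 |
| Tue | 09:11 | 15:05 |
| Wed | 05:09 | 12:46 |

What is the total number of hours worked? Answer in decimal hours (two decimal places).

15.87 hours

Mon: 08:34–13:55 = 5 h 21 min; less 60 min break → 4 h 21 min
Tue: 09:11–15:05 = 5 h 54 min; less 60 min break → 4 h 54 min
Wed: 05:09–12:46 = 7 h 37 min; less 60 min break → 6 h 37 min
Total: 4 h 21 min + 4 h 54 min + 6 h 37 min = 15 h 52 min.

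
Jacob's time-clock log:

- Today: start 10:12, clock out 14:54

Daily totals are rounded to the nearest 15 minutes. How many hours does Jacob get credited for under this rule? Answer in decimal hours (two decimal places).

4.75 hours

Today: 10:12–14:54 = 4 h 42 min → rounds to 4 h 45 min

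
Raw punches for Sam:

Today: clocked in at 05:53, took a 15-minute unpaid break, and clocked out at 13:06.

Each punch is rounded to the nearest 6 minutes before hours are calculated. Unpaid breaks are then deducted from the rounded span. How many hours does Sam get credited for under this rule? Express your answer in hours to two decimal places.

Today: in 05:53→05:54, out 13:06→13:06; 7 h 12 min − 15 min = 6 h 57 min

6.95 hours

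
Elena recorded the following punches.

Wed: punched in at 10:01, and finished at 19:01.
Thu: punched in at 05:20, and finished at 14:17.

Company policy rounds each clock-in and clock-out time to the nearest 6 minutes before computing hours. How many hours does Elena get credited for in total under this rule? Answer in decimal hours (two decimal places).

Wed: in 10:01→10:00, out 19:01→19:00; 9 h 0 min
Thu: in 05:20→05:18, out 14:17→14:18; 9 h 0 min
Total credited: 18 h 0 min.

18.00 hours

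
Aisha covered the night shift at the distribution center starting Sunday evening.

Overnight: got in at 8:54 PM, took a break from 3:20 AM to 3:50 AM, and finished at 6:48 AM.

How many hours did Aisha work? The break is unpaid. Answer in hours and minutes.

Overnight: 8:54 PM → midnight = 3 h 6 min; midnight → 6:48 AM = 6 h 48 min; span 9 h 54 min; less 30 min break → 9 h 24 min

9 h 24 min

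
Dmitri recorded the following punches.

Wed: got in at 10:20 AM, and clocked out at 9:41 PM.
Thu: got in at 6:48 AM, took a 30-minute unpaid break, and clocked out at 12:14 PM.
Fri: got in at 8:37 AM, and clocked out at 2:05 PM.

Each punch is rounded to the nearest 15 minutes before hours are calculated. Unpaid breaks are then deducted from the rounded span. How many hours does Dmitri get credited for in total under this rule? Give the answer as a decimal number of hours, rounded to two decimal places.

Wed: in 10:20 AM→10:15 AM, out 9:41 PM→9:45 PM; 11 h 30 min
Thu: in 6:48 AM→6:45 AM, out 12:14 PM→12:15 PM; 5 h 30 min − 30 min = 5 h 0 min
Fri: in 8:37 AM→8:30 AM, out 2:05 PM→2:00 PM; 5 h 30 min
Total credited: 22 h 0 min.

22.00 hours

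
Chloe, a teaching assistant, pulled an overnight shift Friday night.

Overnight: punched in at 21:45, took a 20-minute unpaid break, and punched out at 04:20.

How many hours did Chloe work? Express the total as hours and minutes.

Overnight: 21:45 → midnight = 2 h 15 min; midnight → 04:20 = 4 h 20 min; span 6 h 35 min; less 20 min break → 6 h 15 min

6 h 15 min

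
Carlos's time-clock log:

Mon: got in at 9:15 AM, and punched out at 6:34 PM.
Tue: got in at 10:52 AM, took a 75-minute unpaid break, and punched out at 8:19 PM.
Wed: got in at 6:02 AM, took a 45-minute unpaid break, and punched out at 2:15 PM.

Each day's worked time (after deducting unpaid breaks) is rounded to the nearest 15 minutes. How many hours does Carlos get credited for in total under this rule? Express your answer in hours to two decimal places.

25.00 hours

Mon: 9:15 AM–6:34 PM = 9 h 19 min → rounds to 9 h 15 min
Tue: 10:52 AM–8:19 PM = 9 h 27 min − 75 min = 8 h 12 min → rounds to 8 h 15 min
Wed: 6:02 AM–2:15 PM = 8 h 13 min − 45 min = 7 h 28 min → rounds to 7 h 30 min
Total credited: 25 h 0 min.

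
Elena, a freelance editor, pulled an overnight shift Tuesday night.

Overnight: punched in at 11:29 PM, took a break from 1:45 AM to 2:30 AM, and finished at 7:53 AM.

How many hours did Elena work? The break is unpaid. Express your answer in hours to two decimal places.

Overnight: 11:29 PM → midnight = 0 h 31 min; midnight → 7:53 AM = 7 h 53 min; span 8 h 24 min; less 45 min break → 7 h 39 min

7.65 hours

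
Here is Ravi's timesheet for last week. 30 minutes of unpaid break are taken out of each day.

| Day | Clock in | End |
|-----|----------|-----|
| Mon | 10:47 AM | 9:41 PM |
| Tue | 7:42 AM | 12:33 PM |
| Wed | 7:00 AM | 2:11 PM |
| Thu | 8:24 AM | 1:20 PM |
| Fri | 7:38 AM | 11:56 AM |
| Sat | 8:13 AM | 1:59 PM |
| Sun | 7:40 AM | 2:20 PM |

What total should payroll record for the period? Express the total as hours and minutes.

41 h 6 min

Mon: 10:47 AM–9:41 PM = 10 h 54 min; less 30 min break → 10 h 24 min
Tue: 7:42 AM–12:33 PM = 4 h 51 min; less 30 min break → 4 h 21 min
Wed: 7:00 AM–2:11 PM = 7 h 11 min; less 30 min break → 6 h 41 min
Thu: 8:24 AM–1:20 PM = 4 h 56 min; less 30 min break → 4 h 26 min
Fri: 7:38 AM–11:56 AM = 4 h 18 min; less 30 min break → 3 h 48 min
Sat: 8:13 AM–1:59 PM = 5 h 46 min; less 30 min break → 5 h 16 min
Sun: 7:40 AM–2:20 PM = 6 h 40 min; less 30 min break → 6 h 10 min
Total: 10 h 24 min + 4 h 21 min + 6 h 41 min + 4 h 26 min + 3 h 48 min + 5 h 16 min + 6 h 10 min = 41 h 6 min.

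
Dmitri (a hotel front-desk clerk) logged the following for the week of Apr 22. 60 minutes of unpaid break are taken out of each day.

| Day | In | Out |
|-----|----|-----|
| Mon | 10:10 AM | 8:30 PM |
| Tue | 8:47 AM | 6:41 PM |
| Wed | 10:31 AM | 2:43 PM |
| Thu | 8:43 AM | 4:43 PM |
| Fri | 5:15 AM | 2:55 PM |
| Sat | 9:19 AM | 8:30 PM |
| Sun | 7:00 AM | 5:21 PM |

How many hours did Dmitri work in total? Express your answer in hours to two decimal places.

56.63 hours

Mon: 10:10 AM–8:30 PM = 10 h 20 min; less 60 min break → 9 h 20 min
Tue: 8:47 AM–6:41 PM = 9 h 54 min; less 60 min break → 8 h 54 min
Wed: 10:31 AM–2:43 PM = 4 h 12 min; less 60 min break → 3 h 12 min
Thu: 8:43 AM–4:43 PM = 8 h 0 min; less 60 min break → 7 h 0 min
Fri: 5:15 AM–2:55 PM = 9 h 40 min; less 60 min break → 8 h 40 min
Sat: 9:19 AM–8:30 PM = 11 h 11 min; less 60 min break → 10 h 11 min
Sun: 7:00 AM–5:21 PM = 10 h 21 min; less 60 min break → 9 h 21 min
Total: 9 h 20 min + 8 h 54 min + 3 h 12 min + 7 h 0 min + 8 h 40 min + 10 h 11 min + 9 h 21 min = 56 h 38 min.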